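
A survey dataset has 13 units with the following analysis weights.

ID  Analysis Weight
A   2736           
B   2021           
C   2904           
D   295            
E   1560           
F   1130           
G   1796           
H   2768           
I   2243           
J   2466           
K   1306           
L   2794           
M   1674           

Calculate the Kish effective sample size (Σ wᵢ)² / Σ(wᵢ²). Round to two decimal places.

Σ wᵢ = 25693
Σ wᵢ² = 58114871
n_eff = 25693² / 58114871 = 660130249 / 58114871 = 11.359059

11.36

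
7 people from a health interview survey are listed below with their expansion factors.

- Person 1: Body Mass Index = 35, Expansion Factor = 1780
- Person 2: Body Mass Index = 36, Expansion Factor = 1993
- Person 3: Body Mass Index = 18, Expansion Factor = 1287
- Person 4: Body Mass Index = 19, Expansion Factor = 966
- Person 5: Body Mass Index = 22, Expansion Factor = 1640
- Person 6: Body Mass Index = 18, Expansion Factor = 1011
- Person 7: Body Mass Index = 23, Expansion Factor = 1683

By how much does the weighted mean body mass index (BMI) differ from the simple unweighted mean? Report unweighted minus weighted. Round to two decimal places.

-1.49

Unweighted sum = 35 + 36 + 18 + 19 + 22 + 18 + 23 = 171
Unweighted mean = 171 / 7 = 24.428571
Weighted sum = 35×1780 + 36×1993 + 18×1287 + 19×966 + 22×1640 + 18×1011 + 23×1683
  = 268555
Sum of weights = 10360
Weighted mean = 268555 / 10360 = 25.922297
Difference (unweighted minus weighted) = -1.4937259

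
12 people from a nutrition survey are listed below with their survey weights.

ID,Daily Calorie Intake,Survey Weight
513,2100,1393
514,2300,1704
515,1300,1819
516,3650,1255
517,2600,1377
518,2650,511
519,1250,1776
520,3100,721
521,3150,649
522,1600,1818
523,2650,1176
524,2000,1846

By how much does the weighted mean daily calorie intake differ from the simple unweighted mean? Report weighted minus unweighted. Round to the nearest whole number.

-185

Unweighted sum = 2100 + 2300 + 1300 + 3650 + 2600 + 2650 + 1250 + 3100 + 3150 + 1600 + 2650 + 2000 = 28350
Unweighted mean = 28350 / 12 = 2362.5
Weighted sum = 34940950
Sum of weights = 1393 + 1704 + 1819 + 1255 + 1377 + 511 + 1776 + 721 + 649 + 1818 + 1176 + 1846 = 16045
Weighted mean = 34940950 / 16045 = 2177.6846
Difference (weighted minus unweighted) = -184.81536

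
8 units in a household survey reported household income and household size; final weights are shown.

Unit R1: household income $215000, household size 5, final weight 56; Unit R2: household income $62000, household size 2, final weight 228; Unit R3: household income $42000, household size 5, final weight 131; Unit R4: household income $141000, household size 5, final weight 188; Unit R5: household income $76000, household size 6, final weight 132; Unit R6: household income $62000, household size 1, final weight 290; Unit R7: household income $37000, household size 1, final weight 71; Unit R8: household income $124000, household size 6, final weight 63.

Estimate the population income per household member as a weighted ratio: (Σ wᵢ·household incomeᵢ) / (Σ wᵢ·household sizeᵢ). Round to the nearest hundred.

25000

Σ wᵢ·y = 215000×56 + 62000×228 + 42000×131 + 141000×188 + 76000×132 + 62000×290 + 37000×71 + 124000×63
  = 12040000 + 14136000 + 5502000 + 26508000 + 10032000 + 17980000 + 2627000 + 7812000 = 96637000
Σ wᵢ·x = 5×56 + 2×228 + 5×131 + 5×188 + 6×132 + 1×290 + 1×71 + 6×63
  = 3862
Ratio = 96637000 / 3862 = 25022.527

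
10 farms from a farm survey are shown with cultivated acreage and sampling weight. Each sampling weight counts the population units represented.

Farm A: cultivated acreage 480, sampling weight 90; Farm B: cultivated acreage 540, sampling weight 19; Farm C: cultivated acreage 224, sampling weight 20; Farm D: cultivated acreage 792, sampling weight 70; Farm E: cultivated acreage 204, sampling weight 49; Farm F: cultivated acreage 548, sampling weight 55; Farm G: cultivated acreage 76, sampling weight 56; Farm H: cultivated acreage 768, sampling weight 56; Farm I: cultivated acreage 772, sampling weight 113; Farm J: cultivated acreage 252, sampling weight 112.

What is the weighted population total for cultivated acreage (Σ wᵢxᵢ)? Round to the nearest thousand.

316000

Weighted total = 480×90 + 540×19 + 224×20 + 792×70 + 204×49 + 548×55 + 76×56 + 768×56 + 772×113 + 252×112
  = 316240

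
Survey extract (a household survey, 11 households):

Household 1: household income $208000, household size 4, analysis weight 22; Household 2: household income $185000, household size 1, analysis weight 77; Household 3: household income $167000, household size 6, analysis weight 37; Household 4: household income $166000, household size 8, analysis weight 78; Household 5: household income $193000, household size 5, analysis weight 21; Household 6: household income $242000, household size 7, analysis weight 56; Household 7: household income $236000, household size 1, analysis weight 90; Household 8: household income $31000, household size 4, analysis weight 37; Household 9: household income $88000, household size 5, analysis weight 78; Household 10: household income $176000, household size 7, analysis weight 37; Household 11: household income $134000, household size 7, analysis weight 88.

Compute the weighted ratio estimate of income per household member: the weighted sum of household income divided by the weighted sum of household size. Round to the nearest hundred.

34200

Σ wᵢ·y = 208000×22 + 185000×77 + 167000×37 + 166000×78 + 193000×21 + 242000×56 + 236000×90 + 31000×37 + 88000×78 + 176000×37 + 134000×88
  = 103108000
Σ wᵢ·x = 4×22 + 1×77 + 6×37 + 8×78 + 5×21 + 7×56 + 1×90 + 4×37 + 5×78 + 7×37 + 7×88
  = 88 + 77 + 222 + 624 + 105 + 392 + 90 + 148 + 390 + 259 + 616 = 3011
Ratio = 103108000 / 3011 = 34243.773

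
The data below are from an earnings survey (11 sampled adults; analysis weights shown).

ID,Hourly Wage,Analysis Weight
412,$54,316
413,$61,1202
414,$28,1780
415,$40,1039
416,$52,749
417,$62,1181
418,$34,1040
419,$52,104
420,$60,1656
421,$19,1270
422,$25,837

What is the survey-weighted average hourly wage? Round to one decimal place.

Weighted sum = 54×316 + 61×1202 + 28×1780 + 40×1039 + 52×749 + 62×1181 + 34×1040 + 52×104 + 60×1656 + 19×1270 + 25×837
  = 479139
Sum of weights = 316 + 1202 + 1780 + 1039 + 749 + 1181 + 1040 + 104 + 1656 + 1270 + 837 = 11174
Weighted mean = 479139 / 11174 = 42.87981

42.9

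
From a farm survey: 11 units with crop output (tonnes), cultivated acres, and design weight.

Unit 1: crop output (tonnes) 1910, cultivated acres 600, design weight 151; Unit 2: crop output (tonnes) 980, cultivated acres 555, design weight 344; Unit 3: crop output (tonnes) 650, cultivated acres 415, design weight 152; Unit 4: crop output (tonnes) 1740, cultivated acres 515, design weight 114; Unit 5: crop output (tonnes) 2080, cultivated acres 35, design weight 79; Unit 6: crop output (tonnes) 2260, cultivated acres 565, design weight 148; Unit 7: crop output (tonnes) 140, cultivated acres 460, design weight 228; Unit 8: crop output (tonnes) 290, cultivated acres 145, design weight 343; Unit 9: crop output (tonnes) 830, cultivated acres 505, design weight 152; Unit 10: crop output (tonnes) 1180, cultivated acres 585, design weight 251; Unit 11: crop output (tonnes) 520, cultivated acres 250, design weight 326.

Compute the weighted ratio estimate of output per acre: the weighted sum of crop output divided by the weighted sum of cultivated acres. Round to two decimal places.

2.26

Σ wᵢ·y = 1910×151 + 980×344 + 650×152 + 1740×114 + 2080×79 + 2260×148 + 140×228 + 290×343 + 830×152 + 1180×251 + 520×326
  = 2144740
Σ wᵢ·x = 949405
Ratio = 2144740 / 949405 = 2.2590359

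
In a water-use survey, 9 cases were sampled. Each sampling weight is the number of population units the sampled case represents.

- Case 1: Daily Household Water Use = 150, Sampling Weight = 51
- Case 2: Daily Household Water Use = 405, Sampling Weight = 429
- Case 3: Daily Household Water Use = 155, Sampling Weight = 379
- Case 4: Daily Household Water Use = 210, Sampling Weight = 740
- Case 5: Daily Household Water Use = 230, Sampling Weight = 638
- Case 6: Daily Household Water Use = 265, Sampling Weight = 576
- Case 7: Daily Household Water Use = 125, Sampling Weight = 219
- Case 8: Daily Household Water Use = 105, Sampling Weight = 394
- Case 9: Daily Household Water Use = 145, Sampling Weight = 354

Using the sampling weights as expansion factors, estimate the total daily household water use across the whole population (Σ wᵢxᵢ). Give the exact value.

814995

Weighted total = 814995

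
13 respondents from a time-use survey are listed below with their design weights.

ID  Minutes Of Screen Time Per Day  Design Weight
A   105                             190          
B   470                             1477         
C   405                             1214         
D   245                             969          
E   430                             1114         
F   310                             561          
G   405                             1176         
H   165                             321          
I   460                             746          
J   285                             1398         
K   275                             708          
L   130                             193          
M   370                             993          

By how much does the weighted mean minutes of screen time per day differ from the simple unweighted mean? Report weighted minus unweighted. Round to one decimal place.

Unweighted sum = 4055
Unweighted mean = 4055 / 13 = 311.92308
Weighted sum = 3954180
Sum of weights = 11060
Weighted mean = 3954180 / 11060 = 357.5208
Difference (weighted minus unweighted) = 45.597719

45.6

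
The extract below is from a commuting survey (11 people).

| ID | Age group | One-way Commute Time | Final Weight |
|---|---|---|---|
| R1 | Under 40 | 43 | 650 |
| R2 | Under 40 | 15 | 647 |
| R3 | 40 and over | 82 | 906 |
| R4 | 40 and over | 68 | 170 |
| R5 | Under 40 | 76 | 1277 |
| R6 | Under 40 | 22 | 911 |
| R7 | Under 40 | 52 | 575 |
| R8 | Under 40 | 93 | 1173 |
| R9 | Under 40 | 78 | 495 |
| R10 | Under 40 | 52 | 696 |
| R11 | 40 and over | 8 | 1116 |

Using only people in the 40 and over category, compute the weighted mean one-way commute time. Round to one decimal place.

40 and over rows: R3, R4, R11
Weighted sum = 94780
Sum of weights = 906 + 170 + 1116 = 2192
Weighted mean = 94780 / 2192 = 43.239051

43.2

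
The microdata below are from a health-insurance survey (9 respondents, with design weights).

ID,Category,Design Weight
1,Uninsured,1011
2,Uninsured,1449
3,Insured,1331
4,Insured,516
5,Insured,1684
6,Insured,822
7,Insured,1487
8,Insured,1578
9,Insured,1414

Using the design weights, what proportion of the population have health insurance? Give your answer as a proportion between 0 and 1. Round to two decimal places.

0.78

Sum of weights for 'Insured' = 1331 + 516 + 1684 + 822 + 1487 + 1578 + 1414 = 8832
Total weight = 1011 + 1449 + 1331 + 516 + 1684 + 822 + 1487 + 1578 + 1414 = 11292
Weighted proportion = 8832 / 11292 = 0.78214665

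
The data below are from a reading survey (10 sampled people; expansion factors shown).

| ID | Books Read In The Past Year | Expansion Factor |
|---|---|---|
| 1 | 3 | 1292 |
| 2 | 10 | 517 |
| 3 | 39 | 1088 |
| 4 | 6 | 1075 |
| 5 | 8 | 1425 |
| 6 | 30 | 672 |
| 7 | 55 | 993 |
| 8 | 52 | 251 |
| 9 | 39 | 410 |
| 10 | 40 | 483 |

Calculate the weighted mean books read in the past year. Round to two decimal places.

Weighted sum = 3×1292 + 10×517 + 39×1088 + 6×1075 + 8×1425 + 30×672 + 55×993 + 52×251 + 39×410 + 40×483
  = 3876 + 5170 + 42432 + 6450 + 11400 + 20160 + 54615 + 13052 + 15990 + 19320 = 192465
Sum of weights = 1292 + 517 + 1088 + 1075 + 1425 + 672 + 993 + 251 + 410 + 483 = 8206
Weighted mean = 192465 / 8206 = 23.45418

23.45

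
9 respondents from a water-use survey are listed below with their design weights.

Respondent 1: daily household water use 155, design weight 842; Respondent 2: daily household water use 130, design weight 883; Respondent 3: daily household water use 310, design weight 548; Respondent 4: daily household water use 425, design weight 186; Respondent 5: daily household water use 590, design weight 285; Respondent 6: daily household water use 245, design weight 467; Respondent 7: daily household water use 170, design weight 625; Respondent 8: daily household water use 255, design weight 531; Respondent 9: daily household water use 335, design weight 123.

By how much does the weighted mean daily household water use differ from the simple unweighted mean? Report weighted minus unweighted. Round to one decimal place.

Unweighted sum = 155 + 130 + 310 + 425 + 590 + 245 + 170 + 255 + 335 = 2615
Unweighted mean = 2615 / 9 = 290.55556
Weighted sum = 155×842 + 130×883 + 310×548 + 425×186 + 590×285 + 245×467 + 170×625 + 255×531 + 335×123
  = 130510 + 114790 + 169880 + 79050 + 168150 + 114415 + 106250 + 135405 + 41205 = 1059655
Sum of weights = 842 + 883 + 548 + 186 + 285 + 467 + 625 + 531 + 123 = 4490
Weighted mean = 1059655 / 4490 = 236.00334
Difference (weighted minus unweighted) = -54.552215

-54.6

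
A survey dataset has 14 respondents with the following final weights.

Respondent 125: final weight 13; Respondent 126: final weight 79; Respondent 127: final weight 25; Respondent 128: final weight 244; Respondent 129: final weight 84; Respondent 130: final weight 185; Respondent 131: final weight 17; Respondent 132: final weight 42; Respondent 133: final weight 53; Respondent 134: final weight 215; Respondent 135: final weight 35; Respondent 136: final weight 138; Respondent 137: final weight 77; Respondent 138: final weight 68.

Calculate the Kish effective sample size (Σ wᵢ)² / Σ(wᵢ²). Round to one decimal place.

8.6

Σ wᵢ = 1275
Σ wᵢ² = 189761
n_eff = 1275² / 189761 = 1625625 / 189761 = 8.5666971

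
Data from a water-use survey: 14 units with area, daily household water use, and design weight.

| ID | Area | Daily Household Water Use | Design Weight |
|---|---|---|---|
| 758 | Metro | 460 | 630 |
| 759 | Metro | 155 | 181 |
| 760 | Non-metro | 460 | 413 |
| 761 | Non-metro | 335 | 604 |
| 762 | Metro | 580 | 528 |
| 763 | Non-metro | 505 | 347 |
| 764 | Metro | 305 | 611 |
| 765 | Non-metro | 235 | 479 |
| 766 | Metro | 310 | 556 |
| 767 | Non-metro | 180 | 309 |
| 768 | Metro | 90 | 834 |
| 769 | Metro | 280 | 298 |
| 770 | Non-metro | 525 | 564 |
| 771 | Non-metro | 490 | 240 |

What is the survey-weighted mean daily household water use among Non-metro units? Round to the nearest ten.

390

Non-metro rows: 760, 761, 763, 765, 767, 770, 771
Weighted sum = 460×413 + 335×604 + 505×347 + 235×479 + 180×309 + 525×564 + 490×240
  = 189980 + 202340 + 175235 + 112565 + 55620 + 296100 + 117600 = 1149440
Sum of weights = 413 + 604 + 347 + 479 + 309 + 564 + 240 = 2956
Weighted mean = 1149440 / 2956 = 388.8498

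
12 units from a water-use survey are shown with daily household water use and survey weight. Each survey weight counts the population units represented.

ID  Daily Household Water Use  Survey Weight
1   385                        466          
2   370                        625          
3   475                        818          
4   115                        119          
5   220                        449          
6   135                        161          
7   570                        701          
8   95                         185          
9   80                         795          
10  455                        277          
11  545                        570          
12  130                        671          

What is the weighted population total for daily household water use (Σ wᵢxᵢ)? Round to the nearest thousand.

1938000

Weighted total = 385×466 + 370×625 + 475×818 + 115×119 + 220×449 + 135×161 + 570×701 + 95×185 + 80×795 + 455×277 + 545×570 + 130×671
  = 179410 + 231250 + 388550 + 13685 + 98780 + 21735 + 399570 + 17575 + 63600 + 126035 + 310650 + 87230 = 1938070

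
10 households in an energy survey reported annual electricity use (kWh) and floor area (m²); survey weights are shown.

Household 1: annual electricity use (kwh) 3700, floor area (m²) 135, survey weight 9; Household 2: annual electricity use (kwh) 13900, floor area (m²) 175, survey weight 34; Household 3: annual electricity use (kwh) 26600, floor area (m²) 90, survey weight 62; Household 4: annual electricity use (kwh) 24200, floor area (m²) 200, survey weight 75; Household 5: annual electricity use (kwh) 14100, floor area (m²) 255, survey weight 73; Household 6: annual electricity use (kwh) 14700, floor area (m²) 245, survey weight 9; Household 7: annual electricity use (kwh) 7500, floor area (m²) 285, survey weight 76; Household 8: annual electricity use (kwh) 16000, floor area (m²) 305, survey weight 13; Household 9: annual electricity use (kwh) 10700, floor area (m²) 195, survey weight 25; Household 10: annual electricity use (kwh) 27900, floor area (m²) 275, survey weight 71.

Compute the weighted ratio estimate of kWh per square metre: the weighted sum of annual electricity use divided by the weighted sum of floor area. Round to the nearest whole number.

83

Σ wᵢ·y = 3700×9 + 13900×34 + 26600×62 + 24200×75 + 14100×73 + 14700×9 + 7500×76 + 16000×13 + 10700×25 + 27900×71
  = 33300 + 472600 + 1649200 + 1815000 + 1029300 + 132300 + 570000 + 208000 + 267500 + 1980900 = 8158100
Σ wᵢ·x = 135×9 + 175×34 + 90×62 + 200×75 + 255×73 + 245×9 + 285×76 + 305×13 + 195×25 + 275×71
  = 1215 + 5950 + 5580 + 15000 + 18615 + 2205 + 21660 + 3965 + 4875 + 19525 = 98590
Ratio = 8158100 / 98590 = 82.747743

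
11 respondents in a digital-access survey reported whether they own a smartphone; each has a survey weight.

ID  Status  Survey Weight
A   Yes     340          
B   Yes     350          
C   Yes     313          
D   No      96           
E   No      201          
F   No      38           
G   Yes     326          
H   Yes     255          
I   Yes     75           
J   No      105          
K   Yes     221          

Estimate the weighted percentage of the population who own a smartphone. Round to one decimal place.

Sum of weights for 'Yes' = 340 + 350 + 313 + 326 + 255 + 75 + 221 = 1880
Total weight = 2320
Weighted proportion = 1880 / 2320 = 0.81034483 → 81.034483%

81.0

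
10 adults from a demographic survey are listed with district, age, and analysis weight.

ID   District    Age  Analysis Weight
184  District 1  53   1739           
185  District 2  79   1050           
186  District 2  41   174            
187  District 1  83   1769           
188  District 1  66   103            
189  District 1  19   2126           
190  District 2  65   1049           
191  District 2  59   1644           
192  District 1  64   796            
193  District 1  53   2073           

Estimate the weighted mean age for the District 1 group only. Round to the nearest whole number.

District 1 rows: 184, 187, 188, 189, 192, 193
Weighted sum = 53×1739 + 83×1769 + 66×103 + 19×2126 + 64×796 + 53×2073
  = 92167 + 146827 + 6798 + 40394 + 50944 + 109869 = 446999
Sum of weights = 1739 + 1769 + 103 + 2126 + 796 + 2073 = 8606
Weighted mean = 446999 / 8606 = 51.94039

52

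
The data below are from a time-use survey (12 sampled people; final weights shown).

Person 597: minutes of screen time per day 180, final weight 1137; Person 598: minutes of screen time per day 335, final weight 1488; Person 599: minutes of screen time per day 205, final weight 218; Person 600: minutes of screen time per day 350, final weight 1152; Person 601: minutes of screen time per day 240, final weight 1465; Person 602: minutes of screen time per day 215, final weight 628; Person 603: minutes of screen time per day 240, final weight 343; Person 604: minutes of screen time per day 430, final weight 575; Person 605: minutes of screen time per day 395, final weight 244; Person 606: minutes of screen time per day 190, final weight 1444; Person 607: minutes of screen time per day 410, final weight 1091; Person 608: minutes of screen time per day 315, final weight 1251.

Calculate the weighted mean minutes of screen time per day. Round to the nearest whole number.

288

Weighted sum = 180×1137 + 335×1488 + 205×218 + 350×1152 + 240×1465 + 215×628 + 240×343 + 430×575 + 395×244 + 190×1444 + 410×1091 + 315×1251
  = 204660 + 498480 + 44690 + 403200 + 351600 + 135020 + 82320 + 247250 + 96380 + 274360 + 447310 + 394065 = 3179335
Sum of weights = 1137 + 1488 + 218 + 1152 + 1465 + 628 + 343 + 575 + 244 + 1444 + 1091 + 1251 = 11036
Weighted mean = 3179335 / 11036 = 288.08762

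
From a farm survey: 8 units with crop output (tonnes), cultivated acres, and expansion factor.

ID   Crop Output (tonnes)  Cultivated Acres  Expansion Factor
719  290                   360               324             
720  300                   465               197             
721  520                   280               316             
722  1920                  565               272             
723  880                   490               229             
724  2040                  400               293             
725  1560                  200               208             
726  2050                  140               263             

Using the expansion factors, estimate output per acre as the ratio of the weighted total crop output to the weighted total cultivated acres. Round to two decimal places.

3.30

Σ wᵢ·y = 290×324 + 300×197 + 520×316 + 1920×272 + 880×229 + 2040×293 + 1560×208 + 2050×263
  = 93960 + 59100 + 164320 + 522240 + 201520 + 597720 + 324480 + 539150 = 2502490
Σ wᵢ·x = 360×324 + 465×197 + 280×316 + 565×272 + 490×229 + 400×293 + 200×208 + 140×263
  = 116640 + 91605 + 88480 + 153680 + 112210 + 117200 + 41600 + 36820 = 758235
Ratio = 2502490 / 758235 = 3.3004148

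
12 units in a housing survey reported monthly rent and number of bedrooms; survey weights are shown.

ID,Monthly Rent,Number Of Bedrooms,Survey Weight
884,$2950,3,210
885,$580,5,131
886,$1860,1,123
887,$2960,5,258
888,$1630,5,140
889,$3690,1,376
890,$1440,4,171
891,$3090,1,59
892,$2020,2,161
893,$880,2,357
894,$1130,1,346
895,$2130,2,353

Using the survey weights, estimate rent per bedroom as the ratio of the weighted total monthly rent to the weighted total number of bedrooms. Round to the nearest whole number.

835

Σ wᵢ·y = 2950×210 + 580×131 + 1860×123 + 2960×258 + 1630×140 + 3690×376 + 1440×171 + 3090×59 + 2020×161 + 880×357 + 1130×346 + 2130×353
  = 619500 + 75980 + 228780 + 763680 + 228200 + 1387440 + 246240 + 182310 + 325220 + 314160 + 390980 + 751890 = 5514380
Σ wᵢ·x = 3×210 + 5×131 + 1×123 + 5×258 + 5×140 + 1×376 + 4×171 + 1×59 + 2×161 + 2×357 + 1×346 + 2×353
  = 630 + 655 + 123 + 1290 + 700 + 376 + 684 + 59 + 322 + 714 + 346 + 706 = 6605
Ratio = 5514380 / 6605 = 834.87964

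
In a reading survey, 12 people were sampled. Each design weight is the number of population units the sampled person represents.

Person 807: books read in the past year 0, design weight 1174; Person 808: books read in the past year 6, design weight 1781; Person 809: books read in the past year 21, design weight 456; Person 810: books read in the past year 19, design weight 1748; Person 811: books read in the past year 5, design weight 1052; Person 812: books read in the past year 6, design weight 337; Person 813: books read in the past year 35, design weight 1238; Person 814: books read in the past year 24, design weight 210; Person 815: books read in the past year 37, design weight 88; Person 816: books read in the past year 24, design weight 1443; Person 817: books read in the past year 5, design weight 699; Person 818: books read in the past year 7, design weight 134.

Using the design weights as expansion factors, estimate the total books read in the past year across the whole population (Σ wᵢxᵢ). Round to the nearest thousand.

Weighted total = 0×1174 + 6×1781 + 21×456 + 19×1748 + 5×1052 + 6×337 + 35×1238 + 24×210 + 37×88 + 24×1443 + 5×699 + 7×134
  = 0 + 10686 + 9576 + 33212 + 5260 + 2022 + 43330 + 5040 + 3256 + 34632 + 3495 + 938 = 151447

151000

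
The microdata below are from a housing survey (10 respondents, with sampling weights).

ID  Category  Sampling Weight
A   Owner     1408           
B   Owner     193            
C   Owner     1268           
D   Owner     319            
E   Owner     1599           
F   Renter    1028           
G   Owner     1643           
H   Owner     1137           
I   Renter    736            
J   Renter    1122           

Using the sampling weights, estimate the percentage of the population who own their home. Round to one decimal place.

Sum of weights for 'Owner' = 1408 + 193 + 1268 + 319 + 1599 + 1643 + 1137 = 7567
Total weight = 1408 + 193 + 1268 + 319 + 1599 + 1028 + 1643 + 1137 + 736 + 1122 = 10453
Weighted proportion = 7567 / 10453 = 0.72390701 → 72.390701%

72.4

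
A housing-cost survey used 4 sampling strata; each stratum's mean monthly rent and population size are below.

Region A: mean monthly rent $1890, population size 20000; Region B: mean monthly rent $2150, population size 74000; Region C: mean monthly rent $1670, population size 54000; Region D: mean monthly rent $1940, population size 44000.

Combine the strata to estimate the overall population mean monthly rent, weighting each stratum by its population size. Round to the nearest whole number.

1940

Σ Nₕ·x̄ₕ = 372440000
Σ Nₕ = 192000
Overall mean = 372440000 / 192000 = 1939.7917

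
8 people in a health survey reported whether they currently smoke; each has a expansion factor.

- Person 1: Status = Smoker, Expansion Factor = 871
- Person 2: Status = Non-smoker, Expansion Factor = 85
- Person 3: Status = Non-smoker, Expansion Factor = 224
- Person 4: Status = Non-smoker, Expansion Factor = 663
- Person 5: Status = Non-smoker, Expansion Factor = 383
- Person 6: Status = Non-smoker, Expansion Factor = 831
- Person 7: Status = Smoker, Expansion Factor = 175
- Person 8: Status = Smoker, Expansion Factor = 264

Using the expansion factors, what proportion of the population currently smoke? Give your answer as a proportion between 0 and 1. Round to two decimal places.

Sum of weights for 'Smoker' = 871 + 175 + 264 = 1310
Total weight = 871 + 85 + 224 + 663 + 383 + 831 + 175 + 264 = 3496
Weighted proportion = 1310 / 3496 = 0.37471396

0.37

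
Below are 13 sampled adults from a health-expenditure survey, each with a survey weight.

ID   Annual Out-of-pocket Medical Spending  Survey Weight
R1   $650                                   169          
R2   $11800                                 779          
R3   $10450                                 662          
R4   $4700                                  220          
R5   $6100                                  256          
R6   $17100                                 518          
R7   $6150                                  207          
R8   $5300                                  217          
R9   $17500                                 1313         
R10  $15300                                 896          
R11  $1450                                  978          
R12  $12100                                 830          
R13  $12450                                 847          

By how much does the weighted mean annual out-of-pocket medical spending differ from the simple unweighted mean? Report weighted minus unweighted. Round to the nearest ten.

Unweighted sum = 121050
Unweighted mean = 121050 / 13 = 9311.5385
Weighted sum = 88789050
Sum of weights = 7892
Weighted mean = 88789050 / 7892 = 11250.513
Difference (weighted minus unweighted) = 1938.9747

1940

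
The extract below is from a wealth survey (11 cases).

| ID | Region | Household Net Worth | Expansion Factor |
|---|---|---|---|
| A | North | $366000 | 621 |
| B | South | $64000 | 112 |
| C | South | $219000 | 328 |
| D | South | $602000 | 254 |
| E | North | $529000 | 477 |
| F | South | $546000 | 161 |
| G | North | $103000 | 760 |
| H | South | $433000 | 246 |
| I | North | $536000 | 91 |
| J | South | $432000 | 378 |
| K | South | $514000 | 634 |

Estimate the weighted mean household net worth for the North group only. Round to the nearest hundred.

North rows: A, E, G, I
Weighted sum = 366000×621 + 529000×477 + 103000×760 + 536000×91
  = 606675000
Sum of weights = 621 + 477 + 760 + 91 = 1949
Weighted mean = 606675000 / 1949 = 311275.01

311300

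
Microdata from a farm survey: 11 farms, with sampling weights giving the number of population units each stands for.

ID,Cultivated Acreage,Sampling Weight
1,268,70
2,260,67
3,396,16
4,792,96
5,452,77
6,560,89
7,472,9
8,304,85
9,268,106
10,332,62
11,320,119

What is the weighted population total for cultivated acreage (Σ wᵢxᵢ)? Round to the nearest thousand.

320000

Weighted total = 268×70 + 260×67 + 396×16 + 792×96 + 452×77 + 560×89 + 472×9 + 304×85 + 268×106 + 332×62 + 320×119
  = 18760 + 17420 + 6336 + 76032 + 34804 + 49840 + 4248 + 25840 + 28408 + 20584 + 38080 = 320352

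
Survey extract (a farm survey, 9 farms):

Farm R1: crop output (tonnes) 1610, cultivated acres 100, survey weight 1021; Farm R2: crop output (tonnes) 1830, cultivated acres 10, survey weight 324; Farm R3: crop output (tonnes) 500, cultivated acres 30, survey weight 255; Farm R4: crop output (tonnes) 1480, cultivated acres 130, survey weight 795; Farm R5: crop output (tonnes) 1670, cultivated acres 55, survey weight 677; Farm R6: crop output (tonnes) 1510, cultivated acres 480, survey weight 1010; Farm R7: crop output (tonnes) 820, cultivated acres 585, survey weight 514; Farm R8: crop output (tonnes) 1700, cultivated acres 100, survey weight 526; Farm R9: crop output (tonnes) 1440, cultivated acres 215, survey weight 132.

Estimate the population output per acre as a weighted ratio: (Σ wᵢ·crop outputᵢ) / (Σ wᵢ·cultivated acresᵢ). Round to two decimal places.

6.88

Σ wᵢ·y = 1610×1021 + 1830×324 + 500×255 + 1480×795 + 1670×677 + 1510×1010 + 820×514 + 1700×526 + 1440×132
  = 1643810 + 592920 + 127500 + 1176600 + 1130590 + 1525100 + 421480 + 894200 + 190080 = 7702280
Σ wᵢ·x = 100×1021 + 10×324 + 30×255 + 130×795 + 55×677 + 480×1010 + 585×514 + 100×526 + 215×132
  = 1120045
Ratio = 7702280 / 1120045 = 6.8767594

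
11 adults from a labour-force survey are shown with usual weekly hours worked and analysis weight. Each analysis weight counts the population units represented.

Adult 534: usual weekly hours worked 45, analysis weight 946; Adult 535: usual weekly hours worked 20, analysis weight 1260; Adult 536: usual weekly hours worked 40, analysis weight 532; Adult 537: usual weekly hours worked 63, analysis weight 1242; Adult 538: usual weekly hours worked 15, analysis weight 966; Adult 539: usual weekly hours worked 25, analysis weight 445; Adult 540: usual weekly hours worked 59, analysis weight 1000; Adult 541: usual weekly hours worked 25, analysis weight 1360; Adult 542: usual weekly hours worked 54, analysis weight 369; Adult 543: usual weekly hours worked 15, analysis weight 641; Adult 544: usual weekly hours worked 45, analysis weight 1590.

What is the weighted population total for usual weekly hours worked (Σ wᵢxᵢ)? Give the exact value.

Weighted total = 45×946 + 20×1260 + 40×532 + 63×1242 + 15×966 + 25×445 + 59×1000 + 25×1360 + 54×369 + 15×641 + 45×1590
  = 42570 + 25200 + 21280 + 78246 + 14490 + 11125 + 59000 + 34000 + 19926 + 9615 + 71550 = 387002

387002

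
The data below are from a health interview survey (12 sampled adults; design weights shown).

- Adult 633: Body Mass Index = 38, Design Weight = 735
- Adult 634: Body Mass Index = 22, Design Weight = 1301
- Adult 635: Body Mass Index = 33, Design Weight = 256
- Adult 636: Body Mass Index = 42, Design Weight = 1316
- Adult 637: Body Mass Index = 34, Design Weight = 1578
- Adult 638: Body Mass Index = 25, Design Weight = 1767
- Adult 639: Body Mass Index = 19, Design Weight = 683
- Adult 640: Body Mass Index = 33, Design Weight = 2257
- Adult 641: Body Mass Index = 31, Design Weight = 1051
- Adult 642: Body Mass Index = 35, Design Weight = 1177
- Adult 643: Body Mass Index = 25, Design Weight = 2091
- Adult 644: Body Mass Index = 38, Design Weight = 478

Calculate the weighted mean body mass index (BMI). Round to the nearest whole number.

31

Weighted sum = 38×735 + 22×1301 + 33×256 + 42×1316 + 34×1578 + 25×1767 + 19×683 + 33×2257 + 31×1051 + 35×1177 + 25×2091 + 38×478
  = 27930 + 28622 + 8448 + 55272 + 53652 + 44175 + 12977 + 74481 + 32581 + 41195 + 52275 + 18164 = 449772
Sum of weights = 735 + 1301 + 256 + 1316 + 1578 + 1767 + 683 + 2257 + 1051 + 1177 + 2091 + 478 = 14690
Weighted mean = 449772 / 14690 = 30.617563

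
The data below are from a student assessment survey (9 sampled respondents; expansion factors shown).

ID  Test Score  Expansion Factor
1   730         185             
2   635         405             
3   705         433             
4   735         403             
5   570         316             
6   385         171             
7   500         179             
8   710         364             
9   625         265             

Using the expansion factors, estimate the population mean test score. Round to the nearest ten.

Weighted sum = 730×185 + 635×405 + 705×433 + 735×403 + 570×316 + 385×171 + 500×179 + 710×364 + 625×265
  = 135050 + 257175 + 305265 + 296205 + 180120 + 65835 + 89500 + 258440 + 165625 = 1753215
Sum of weights = 185 + 405 + 433 + 403 + 316 + 171 + 179 + 364 + 265 = 2721
Weighted mean = 1753215 / 2721 = 644.32745

640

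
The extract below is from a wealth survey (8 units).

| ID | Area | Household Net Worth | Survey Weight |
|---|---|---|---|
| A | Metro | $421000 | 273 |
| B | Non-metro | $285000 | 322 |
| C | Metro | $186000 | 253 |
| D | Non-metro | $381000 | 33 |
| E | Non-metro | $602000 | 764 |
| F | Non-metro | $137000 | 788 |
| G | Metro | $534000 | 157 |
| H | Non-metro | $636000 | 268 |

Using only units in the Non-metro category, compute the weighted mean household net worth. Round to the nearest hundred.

387400

Non-metro rows: B, D, E, F, H
Weighted sum = 285000×322 + 381000×33 + 602000×764 + 137000×788 + 636000×268
  = 91770000 + 12573000 + 459928000 + 107956000 + 170448000 = 842675000
Sum of weights = 322 + 33 + 764 + 788 + 268 = 2175
Weighted mean = 842675000 / 2175 = 387436.78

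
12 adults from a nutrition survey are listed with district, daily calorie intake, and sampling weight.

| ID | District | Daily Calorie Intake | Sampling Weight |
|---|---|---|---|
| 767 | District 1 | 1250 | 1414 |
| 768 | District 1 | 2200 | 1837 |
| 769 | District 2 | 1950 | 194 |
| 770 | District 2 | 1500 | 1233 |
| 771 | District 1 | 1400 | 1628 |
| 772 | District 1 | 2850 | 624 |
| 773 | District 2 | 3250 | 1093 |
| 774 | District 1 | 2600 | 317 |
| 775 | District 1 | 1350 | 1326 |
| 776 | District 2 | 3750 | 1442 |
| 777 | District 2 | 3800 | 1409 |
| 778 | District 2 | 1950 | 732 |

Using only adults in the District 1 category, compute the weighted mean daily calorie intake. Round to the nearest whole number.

District 1 rows: 767, 768, 771, 772, 774, 775
Weighted sum = 12480800
Sum of weights = 7146
Weighted mean = 12480800 / 7146 = 1746.5435

1747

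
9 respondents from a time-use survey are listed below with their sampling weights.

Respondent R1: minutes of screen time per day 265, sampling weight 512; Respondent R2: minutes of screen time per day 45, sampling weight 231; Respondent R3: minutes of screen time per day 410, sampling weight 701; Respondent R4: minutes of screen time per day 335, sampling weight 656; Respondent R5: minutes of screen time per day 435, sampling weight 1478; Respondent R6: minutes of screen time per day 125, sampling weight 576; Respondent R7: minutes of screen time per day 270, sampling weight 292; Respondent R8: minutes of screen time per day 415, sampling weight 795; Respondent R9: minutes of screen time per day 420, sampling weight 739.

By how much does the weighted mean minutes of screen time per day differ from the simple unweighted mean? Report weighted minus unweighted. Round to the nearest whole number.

Unweighted sum = 265 + 45 + 410 + 335 + 435 + 125 + 270 + 415 + 420 = 2720
Unweighted mean = 2720 / 9 = 302.22222
Weighted sum = 265×512 + 45×231 + 410×701 + 335×656 + 435×1478 + 125×576 + 270×292 + 415×795 + 420×739
  = 135680 + 10395 + 287410 + 219760 + 642930 + 72000 + 78840 + 329925 + 310380 = 2087320
Sum of weights = 512 + 231 + 701 + 656 + 1478 + 576 + 292 + 795 + 739 = 5980
Weighted mean = 2087320 / 5980 = 349.05017
Difference (weighted minus unweighted) = 46.827945

47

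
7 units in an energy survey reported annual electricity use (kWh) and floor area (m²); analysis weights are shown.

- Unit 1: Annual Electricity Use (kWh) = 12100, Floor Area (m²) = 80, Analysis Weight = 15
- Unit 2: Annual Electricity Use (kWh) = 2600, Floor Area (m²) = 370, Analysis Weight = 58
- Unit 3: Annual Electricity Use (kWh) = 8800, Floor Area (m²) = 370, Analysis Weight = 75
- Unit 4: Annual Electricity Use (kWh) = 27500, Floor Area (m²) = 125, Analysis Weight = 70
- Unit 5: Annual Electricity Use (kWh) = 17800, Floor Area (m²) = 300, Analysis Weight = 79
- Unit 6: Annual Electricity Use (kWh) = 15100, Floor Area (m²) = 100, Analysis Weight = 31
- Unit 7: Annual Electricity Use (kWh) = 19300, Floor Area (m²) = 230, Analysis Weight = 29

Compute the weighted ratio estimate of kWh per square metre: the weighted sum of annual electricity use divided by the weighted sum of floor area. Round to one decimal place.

57.8

Σ wᵢ·y = 12100×15 + 2600×58 + 8800×75 + 27500×70 + 17800×79 + 15100×31 + 19300×29
  = 181500 + 150800 + 660000 + 1925000 + 1406200 + 468100 + 559700 = 5351300
Σ wᵢ·x = 80×15 + 370×58 + 370×75 + 125×70 + 300×79 + 100×31 + 230×29
  = 1200 + 21460 + 27750 + 8750 + 23700 + 3100 + 6670 = 92630
Ratio = 5351300 / 92630 = 57.770701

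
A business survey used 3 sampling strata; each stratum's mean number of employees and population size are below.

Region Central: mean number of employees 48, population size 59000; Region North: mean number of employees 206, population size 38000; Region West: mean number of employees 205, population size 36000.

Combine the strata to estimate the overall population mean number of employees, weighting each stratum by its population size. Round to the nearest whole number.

136

Σ Nₕ·x̄ₕ = 48×59000 + 206×38000 + 205×36000
  = 18040000
Σ Nₕ = 59000 + 38000 + 36000 = 133000
Overall mean = 18040000 / 133000 = 135.6391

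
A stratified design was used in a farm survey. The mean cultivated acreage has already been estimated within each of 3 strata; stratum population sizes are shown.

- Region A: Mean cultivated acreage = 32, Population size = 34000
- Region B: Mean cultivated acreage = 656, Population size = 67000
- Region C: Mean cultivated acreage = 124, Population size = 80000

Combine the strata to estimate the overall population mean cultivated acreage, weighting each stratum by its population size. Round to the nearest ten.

Σ Nₕ·x̄ₕ = 32×34000 + 656×67000 + 124×80000
  = 54960000
Σ Nₕ = 34000 + 67000 + 80000 = 181000
Overall mean = 54960000 / 181000 = 303.64641

300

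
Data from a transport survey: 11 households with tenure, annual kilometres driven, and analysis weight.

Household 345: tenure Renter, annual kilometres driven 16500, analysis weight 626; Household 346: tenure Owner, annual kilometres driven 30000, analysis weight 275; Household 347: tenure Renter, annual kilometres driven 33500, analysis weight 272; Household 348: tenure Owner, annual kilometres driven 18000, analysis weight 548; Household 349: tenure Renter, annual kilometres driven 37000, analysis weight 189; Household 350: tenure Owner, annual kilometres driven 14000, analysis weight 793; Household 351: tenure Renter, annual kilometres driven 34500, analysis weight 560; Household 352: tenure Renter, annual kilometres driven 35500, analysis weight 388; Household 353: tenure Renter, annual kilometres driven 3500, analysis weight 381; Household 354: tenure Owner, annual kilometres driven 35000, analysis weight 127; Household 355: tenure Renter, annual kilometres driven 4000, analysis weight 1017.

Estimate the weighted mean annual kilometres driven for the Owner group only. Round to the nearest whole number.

Owner rows: 346, 348, 350, 354
Weighted sum = 30000×275 + 18000×548 + 14000×793 + 35000×127
  = 8250000 + 9864000 + 11102000 + 4445000 = 33661000
Sum of weights = 1743
Weighted mean = 33661000 / 1743 = 19312.106

19312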